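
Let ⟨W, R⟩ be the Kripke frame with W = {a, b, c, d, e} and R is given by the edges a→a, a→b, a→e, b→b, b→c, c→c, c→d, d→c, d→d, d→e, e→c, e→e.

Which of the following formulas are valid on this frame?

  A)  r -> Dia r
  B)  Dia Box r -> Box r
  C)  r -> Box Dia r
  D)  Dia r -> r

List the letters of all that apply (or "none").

R is reflexive: each world relates to itself.
R is not symmetric: a R b but not b R a.
R is not euclidean: a R b and a R a but not b R a.
R is not a subset of the identity: a R b with a ≠ b.
(A) r -> Dia r (the dual of axiom T) characterises the reflexive frames. R is reflexive — valid.
(B) Dia Box r -> Box r (the dual of axiom 5) characterises the euclidean frames. R is not euclidean — not valid.
(C) r -> Box Dia r (axiom B) characterises the symmetric frames. R is not symmetric — not valid.
(D) Dia r -> r (the converse of T) corresponds to R being a subset of the identity. Here R ⊄ identity, so not valid.

A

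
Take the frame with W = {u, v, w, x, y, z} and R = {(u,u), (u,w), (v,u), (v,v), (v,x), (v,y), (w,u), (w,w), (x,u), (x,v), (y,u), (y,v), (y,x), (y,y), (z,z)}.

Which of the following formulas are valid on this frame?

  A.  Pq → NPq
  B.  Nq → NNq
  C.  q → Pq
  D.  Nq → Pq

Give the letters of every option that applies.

R is not reflexive: not x R x.
R is not transitive: v R u and u R w but not v R w.
R is not euclidean: v R u and v R v but not u R v.
R is serial: every world has an R-successor.
(A) Pq → NPq (axiom 5) characterises the euclidean frames. R is not euclidean — not valid.
(B) Nq → NNq (axiom 4) characterises the transitive frames. R is not transitive — not valid.
(C) q → Pq (the dual of axiom T) characterises the reflexive frames. R is not reflexive — not valid.
(D) Nq → Pq is axiom D; it is valid on a frame exactly when R is serial. R is serial, so valid.

D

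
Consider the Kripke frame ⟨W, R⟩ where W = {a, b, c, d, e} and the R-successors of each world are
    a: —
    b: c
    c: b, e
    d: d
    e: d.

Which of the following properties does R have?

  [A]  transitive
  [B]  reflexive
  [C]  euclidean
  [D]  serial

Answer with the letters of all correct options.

none

(A) not transitive: b R c and c R b but not b R b.
(B) not reflexive: not a R a.
(C) not euclidean: c R b and c R e but not b R e.
(D) not serial: a has no R-successor.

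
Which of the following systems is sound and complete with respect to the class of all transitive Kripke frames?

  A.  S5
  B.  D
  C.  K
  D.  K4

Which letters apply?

(A) S5 is determined by the class of reflexive, symmetric, and transitive frames.
(B) D is determined by the class of serial frames.
(C) K is determined by the class of arbitrary frames.
(D) K4 is determined by exactly this class.

D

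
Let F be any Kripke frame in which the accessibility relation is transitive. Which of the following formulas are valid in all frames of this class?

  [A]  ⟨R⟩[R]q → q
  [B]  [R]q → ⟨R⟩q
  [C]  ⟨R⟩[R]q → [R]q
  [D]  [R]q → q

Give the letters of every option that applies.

(A) the dual of axiom B: valid iff R is symmetric. Such an R need not be symmetric — not valid.
(B) [R]q → ⟨R⟩q (axiom D) characterises the serial frames. Such an R need not be serial — not valid.
(C) ⟨R⟩[R]q → [R]q is the dual of axiom 5; it is valid on a frame exactly when R is euclidean. Such an R need not be euclidean, so not valid.
(D) [R]q → q (axiom T) characterises the reflexive frames. Such an R need not be reflexive — not valid.

none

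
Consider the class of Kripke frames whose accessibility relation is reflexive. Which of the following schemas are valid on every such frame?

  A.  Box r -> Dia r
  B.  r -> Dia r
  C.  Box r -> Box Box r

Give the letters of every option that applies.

A, B

A reflexive relation is serial.
(A) axiom D: valid iff R is serial. Every such R is serial — valid.
(B) r -> Dia r (the dual of axiom T) characterises the reflexive frames. Every such R is reflexive — valid.
(C) Box r -> Box Box r is axiom 4, which corresponds to transitivity. Such an R need not be transitive — not valid.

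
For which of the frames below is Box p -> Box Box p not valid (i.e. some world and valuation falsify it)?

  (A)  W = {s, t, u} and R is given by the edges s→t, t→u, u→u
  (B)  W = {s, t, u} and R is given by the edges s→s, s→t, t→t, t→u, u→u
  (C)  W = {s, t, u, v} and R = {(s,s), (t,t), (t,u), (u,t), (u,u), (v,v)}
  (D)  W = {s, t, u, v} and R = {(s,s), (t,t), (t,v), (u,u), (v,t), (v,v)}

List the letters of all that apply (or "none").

The schema Box p -> Box Box p is axiom 4; it is valid on a frame iff R is transitive.
(A) R is not transitive (s R t and t R u but not s R u), so the schema fails here.
(B) R is not transitive (s R t and t R u but not s R u), so the schema fails here.
(C) R is transitive (R is closed under composition), so the schema is valid here.
(D) R is transitive (R is closed under composition), so the schema is valid here.

A, B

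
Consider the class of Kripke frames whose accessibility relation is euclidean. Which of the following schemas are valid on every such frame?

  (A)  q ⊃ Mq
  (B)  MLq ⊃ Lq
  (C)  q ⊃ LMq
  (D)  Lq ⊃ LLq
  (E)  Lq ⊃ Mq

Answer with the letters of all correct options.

(A) q ⊃ Mq is the dual of axiom T; it is valid on a frame exactly when R is reflexive. Such an R need not be reflexive, so not valid.
(B) the dual of axiom 5: valid iff R is euclidean. Every such R is euclidean — valid.
(C) q ⊃ LMq is axiom B, which corresponds to symmetry. Such an R need not be symmetric — not valid.
(D) Lq ⊃ LLq (axiom 4) characterises the transitive frames. Such an R need not be transitive — not valid.
(E) axiom D: valid iff R is serial. Such an R need not be serial — not valid.

B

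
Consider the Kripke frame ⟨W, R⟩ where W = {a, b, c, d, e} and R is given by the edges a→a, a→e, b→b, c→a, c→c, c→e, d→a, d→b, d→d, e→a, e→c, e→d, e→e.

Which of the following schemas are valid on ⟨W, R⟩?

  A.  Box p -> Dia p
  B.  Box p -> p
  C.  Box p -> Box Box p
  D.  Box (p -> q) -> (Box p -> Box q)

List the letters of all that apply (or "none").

A, B, D

R is reflexive: each world relates to itself.
R is not transitive: a R e and e R c but not a R c.
R is serial: every world has an R-successor.
(A) Box p -> Dia p is axiom D, which corresponds to seriality. R is serial — valid.
(B) Box p -> p (axiom T) characterises the reflexive frames. R is reflexive — valid.
(C) axiom 4: valid iff R is transitive. R is not transitive — not valid.
(D) this is just K, valid on every normal frame.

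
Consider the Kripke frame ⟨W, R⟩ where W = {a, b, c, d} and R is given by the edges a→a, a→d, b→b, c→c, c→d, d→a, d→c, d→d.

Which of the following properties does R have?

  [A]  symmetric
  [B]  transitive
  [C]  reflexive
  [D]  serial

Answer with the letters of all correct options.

A, C, D

(A) symmetric: every R-edge is matched by its reverse.
(B) not transitive: a R d and d R c but not a R c.
(C) reflexive: each world relates to itself.
(D) serial: every world has an R-successor.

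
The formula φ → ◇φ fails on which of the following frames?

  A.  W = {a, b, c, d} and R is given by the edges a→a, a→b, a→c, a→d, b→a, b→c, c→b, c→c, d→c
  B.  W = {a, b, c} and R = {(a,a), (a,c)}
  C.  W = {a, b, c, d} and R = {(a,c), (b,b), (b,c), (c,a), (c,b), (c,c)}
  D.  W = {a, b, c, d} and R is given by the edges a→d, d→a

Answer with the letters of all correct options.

A, B, C, D

The schema φ → ◇φ is the dual of axiom T; it is valid on a frame iff R is reflexive.
(A) R is not reflexive (not b R b), so the schema fails here.
(B) R is not reflexive (not b R b), so the schema fails here.
(C) R is not reflexive (not a R a), so the schema fails here.
(D) R is not reflexive (not a R a), so the schema fails here.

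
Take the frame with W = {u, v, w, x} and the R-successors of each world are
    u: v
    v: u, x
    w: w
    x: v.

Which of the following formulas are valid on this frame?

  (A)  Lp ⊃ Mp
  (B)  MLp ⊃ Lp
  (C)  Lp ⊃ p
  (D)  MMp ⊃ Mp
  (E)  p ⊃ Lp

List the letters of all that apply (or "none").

A

R is not reflexive: not u R u.
R is not transitive: u R v and v R u but not u R u.
R is not euclidean: v R u and v R x but not u R x.
R is serial: every world has an R-successor.
R is not a subset of the identity: u R v with u ≠ v.
(A) axiom D: valid iff R is serial. R is serial — valid.
(B) MLp ⊃ Lp is the dual of axiom 5, which corresponds to the euclidean property. R is not euclidean — not valid.
(C) Lp ⊃ p is axiom T, which corresponds to reflexivity. R is not reflexive — not valid.
(D) MMp ⊃ Mp (the dual of axiom 4) characterises the transitive frames. R is not transitive — not valid.
(E) p ⊃ Lp is equivalent to ◇p→p; it holds exactly when R ⊆ identity. Here R ⊄ identity — not valid.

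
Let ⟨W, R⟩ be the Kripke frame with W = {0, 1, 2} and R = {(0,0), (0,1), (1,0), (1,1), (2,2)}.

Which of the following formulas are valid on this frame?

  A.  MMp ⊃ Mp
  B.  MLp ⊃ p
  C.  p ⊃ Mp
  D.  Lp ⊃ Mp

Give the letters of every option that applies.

A, B, C, D

R is reflexive: each world relates to itself.
R is symmetric: every R-edge is matched by its reverse.
R is transitive: R is closed under composition.
R is serial: every world has an R-successor.
(A) MMp ⊃ Mp is the dual of axiom 4; it is valid on a frame exactly when R is transitive. R is transitive, so valid.
(B) the dual of axiom B: valid iff R is symmetric. R is symmetric — valid.
(C) p ⊃ Mp (the dual of axiom T) characterises the reflexive frames. R is reflexive — valid.
(D) axiom D: valid iff R is serial. R is serial — valid.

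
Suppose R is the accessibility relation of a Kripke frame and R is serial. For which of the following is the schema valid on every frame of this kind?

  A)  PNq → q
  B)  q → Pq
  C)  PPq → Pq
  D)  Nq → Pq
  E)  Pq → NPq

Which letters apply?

(A) PNq → q is the dual of axiom B, which corresponds to symmetry. Such an R need not be symmetric — not valid.
(B) q → Pq (the dual of axiom T) characterises the reflexive frames. Such an R need not be reflexive — not valid.
(C) PPq → Pq (the dual of axiom 4) characterises the transitive frames. Such an R need not be transitive — not valid.
(D) Nq → Pq (axiom D) characterises the serial frames. Every such R is serial — valid.
(E) axiom 5: valid iff R is euclidean. Such an R need not be euclidean — not valid.

D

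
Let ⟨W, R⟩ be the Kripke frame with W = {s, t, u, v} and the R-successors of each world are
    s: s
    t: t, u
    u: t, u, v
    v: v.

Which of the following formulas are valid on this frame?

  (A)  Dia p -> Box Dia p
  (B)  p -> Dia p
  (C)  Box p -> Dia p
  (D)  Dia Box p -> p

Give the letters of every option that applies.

B, C

R is reflexive: each world relates to itself.
R is not symmetric: u R v but not v R u.
R is not euclidean: u R t and u R v but not t R v.
R is serial: every world has an R-successor.
(A) axiom 5: valid iff R is euclidean. R is not euclidean — not valid.
(B) p -> Dia p (the dual of axiom T) characterises the reflexive frames. R is reflexive — valid.
(C) axiom D: valid iff R is serial. R is serial — valid.
(D) Dia Box p -> p (the dual of axiom B) characterises the symmetric frames. R is not symmetric — not valid.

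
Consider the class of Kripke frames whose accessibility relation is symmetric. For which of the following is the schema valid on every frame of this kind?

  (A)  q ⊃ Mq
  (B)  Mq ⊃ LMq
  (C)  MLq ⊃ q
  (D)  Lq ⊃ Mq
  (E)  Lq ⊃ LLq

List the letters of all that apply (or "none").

(A) q ⊃ Mq is the dual of axiom T, which corresponds to reflexivity. Such an R need not be reflexive — not valid.
(B) Mq ⊃ LMq (axiom 5) characterises the euclidean frames. Such an R need not be euclidean — not valid.
(C) the dual of axiom B: valid iff R is symmetric. Every such R is symmetric — valid.
(D) Lq ⊃ Mq is axiom D, which corresponds to seriality. Such an R need not be serial — not valid.
(E) Lq ⊃ LLq (axiom 4) characterises the transitive frames. Such an R need not be transitive — not valid.

C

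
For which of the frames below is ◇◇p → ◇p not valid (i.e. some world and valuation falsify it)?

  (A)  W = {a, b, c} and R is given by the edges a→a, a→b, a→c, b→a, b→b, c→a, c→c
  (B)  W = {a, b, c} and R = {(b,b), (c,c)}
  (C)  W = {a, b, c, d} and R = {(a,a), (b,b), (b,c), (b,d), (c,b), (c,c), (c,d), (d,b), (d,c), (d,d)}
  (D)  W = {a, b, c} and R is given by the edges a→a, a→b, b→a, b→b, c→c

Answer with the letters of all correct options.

The schema ◇◇p → ◇p is the dual of axiom 4; it is valid on a frame iff R is transitive.
(A) R is not transitive (b R a and a R c but not b R c), so the schema fails here.
(B) R is transitive (R is closed under composition), so the schema is valid here.
(C) R is transitive (R is closed under composition), so the schema is valid here.
(D) R is transitive (R is closed under composition), so the schema is valid here.

A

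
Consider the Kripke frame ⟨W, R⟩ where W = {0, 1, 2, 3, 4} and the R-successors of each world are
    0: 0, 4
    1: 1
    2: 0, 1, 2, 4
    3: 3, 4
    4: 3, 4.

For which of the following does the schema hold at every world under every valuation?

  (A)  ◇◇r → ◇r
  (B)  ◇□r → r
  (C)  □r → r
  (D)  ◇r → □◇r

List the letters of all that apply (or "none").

R is reflexive: each world relates to itself.
R is not symmetric: 0 R 4 but not 4 R 0.
R is not transitive: 0 R 4 and 4 R 3 but not 0 R 3.
R is not euclidean: 0 R 4 and 0 R 0 but not 4 R 0.
(A) ◇◇r → ◇r is the dual of axiom 4; it is valid on a frame exactly when R is transitive. R is not transitive, so not valid.
(B) ◇□r → r is the dual of axiom B; it is valid on a frame exactly when R is symmetric. R is not symmetric, so not valid.
(C) □r → r is axiom T, which corresponds to reflexivity. R is reflexive — valid.
(D) ◇r → □◇r is axiom 5; it is valid on a frame exactly when R is euclidean. R is not euclidean, so not valid.

C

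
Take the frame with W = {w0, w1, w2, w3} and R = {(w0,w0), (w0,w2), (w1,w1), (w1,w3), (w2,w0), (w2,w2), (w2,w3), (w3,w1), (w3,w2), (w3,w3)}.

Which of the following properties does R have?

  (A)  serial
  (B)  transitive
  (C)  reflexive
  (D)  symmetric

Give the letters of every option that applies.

(A) serial: every world has an R-successor.
(B) not transitive: w0 R w2 and w2 R w3 but not w0 R w3.
(C) reflexive: each world relates to itself.
(D) symmetric: every R-edge is matched by its reverse.

A, C, D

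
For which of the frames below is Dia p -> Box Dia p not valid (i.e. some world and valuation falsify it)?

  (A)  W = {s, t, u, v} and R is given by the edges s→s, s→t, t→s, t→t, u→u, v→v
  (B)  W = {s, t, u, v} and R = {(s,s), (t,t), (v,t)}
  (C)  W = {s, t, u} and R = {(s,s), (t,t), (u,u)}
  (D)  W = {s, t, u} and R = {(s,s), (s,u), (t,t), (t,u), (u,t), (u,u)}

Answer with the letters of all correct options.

D

The schema Dia p -> Box Dia p is axiom 5; it is valid on a frame iff R is euclidean.
(A) R is euclidean (any two R-successors of the same world are R-related), so the schema is valid here.
(B) R is euclidean (any two R-successors of the same world are R-related), so the schema is valid here.
(C) R is euclidean (any two R-successors of the same world are R-related), so the schema is valid here.
(D) R is not euclidean (s R u and s R s but not u R s), so the schema fails here.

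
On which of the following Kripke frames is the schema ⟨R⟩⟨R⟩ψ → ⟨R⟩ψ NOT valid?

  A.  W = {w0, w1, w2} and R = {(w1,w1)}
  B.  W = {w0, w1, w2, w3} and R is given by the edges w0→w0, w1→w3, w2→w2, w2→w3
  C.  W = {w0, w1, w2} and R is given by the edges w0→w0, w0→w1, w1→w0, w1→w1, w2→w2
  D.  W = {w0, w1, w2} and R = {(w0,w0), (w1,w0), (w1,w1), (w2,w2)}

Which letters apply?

none

The schema ⟨R⟩⟨R⟩ψ → ⟨R⟩ψ is the dual of axiom 4; it is valid on a frame iff R is transitive.
(A) R is transitive (R is closed under composition), so the schema is valid here.
(B) R is transitive (R is closed under composition), so the schema is valid here.
(C) R is transitive (R is closed under composition), so the schema is valid here.
(D) R is transitive (R is closed under composition), so the schema is valid here.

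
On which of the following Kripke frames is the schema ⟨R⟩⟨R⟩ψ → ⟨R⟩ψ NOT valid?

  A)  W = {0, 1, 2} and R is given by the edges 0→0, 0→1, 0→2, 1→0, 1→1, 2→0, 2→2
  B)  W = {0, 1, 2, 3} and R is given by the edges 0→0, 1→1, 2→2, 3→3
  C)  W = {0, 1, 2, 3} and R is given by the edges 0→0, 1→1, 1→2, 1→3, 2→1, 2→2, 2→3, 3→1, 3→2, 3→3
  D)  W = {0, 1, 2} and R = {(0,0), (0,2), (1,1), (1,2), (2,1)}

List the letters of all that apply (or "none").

A, D

The schema ⟨R⟩⟨R⟩ψ → ⟨R⟩ψ is the dual of axiom 4; it is valid on a frame iff R is transitive.
(A) R is not transitive (1 R 0 and 0 R 2 but not 1 R 2), so the schema fails here.
(B) R is transitive (R is closed under composition), so the schema is valid here.
(C) R is transitive (R is closed under composition), so the schema is valid here.
(D) R is not transitive (0 R 2 and 2 R 1 but not 0 R 1), so the schema fails here.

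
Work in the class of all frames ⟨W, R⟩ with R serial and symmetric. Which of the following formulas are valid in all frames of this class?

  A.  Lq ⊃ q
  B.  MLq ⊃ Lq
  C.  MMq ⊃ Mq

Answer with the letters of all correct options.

none

(A) Lq ⊃ q is axiom T; it is valid on a frame exactly when R is reflexive. Such an R need not be reflexive, so not valid.
(B) MLq ⊃ Lq is the dual of axiom 5; it is valid on a frame exactly when R is euclidean. Such an R need not be euclidean, so not valid.
(C) MMq ⊃ Mq is the dual of axiom 4; it is valid on a frame exactly when R is transitive. Such an R need not be transitive, so not valid.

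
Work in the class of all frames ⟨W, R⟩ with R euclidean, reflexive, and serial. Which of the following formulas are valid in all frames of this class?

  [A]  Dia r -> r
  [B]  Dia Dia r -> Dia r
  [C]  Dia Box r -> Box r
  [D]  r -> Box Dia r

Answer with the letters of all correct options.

A relation that is euclidean, reflexive, and serial is also symmetric and transitive.
(A) Dia r -> r is the converse of T; it holds exactly when R ⊆ identity. Such an R need not be a subset of the identity — not valid.
(B) the dual of axiom 4: valid iff R is transitive. Every such R is transitive — valid.
(C) Dia Box r -> Box r is the dual of axiom 5, which corresponds to the euclidean property. Every such R is euclidean — valid.
(D) r -> Box Dia r is axiom B; it is valid on a frame exactly when R is symmetric. Every such R is symmetric, so valid.

B, C, D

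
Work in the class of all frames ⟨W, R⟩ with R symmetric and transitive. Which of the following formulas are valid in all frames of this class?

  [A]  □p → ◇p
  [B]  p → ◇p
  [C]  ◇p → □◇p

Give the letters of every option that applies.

A symmetric transitive relation is euclidean (uRv and uRw give vRu by symmetry, then vRw by transitivity).
(A) □p → ◇p is axiom D, which corresponds to seriality. Such an R need not be serial — not valid.
(B) p → ◇p (the dual of axiom T) characterises the reflexive frames. Such an R need not be reflexive — not valid.
(C) axiom 5: valid iff R is euclidean. Every such R is euclidean — valid.

C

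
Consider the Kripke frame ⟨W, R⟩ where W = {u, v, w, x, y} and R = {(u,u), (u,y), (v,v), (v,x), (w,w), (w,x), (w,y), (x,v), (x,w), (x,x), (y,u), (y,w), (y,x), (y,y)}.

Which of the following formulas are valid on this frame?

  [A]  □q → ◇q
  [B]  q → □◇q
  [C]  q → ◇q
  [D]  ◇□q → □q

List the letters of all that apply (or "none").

A, C

R is reflexive: each world relates to itself.
R is not symmetric: y R x but not x R y.
R is not euclidean: w R x and w R y but not x R y.
R is serial: every world has an R-successor.
(A) □q → ◇q is axiom D; it is valid on a frame exactly when R is serial. R is serial, so valid.
(B) q → □◇q is axiom B; it is valid on a frame exactly when R is symmetric. R is not symmetric, so not valid.
(C) q → ◇q (the dual of axiom T) characterises the reflexive frames. R is reflexive — valid.
(D) the dual of axiom 5: valid iff R is euclidean. R is not euclidean — not valid.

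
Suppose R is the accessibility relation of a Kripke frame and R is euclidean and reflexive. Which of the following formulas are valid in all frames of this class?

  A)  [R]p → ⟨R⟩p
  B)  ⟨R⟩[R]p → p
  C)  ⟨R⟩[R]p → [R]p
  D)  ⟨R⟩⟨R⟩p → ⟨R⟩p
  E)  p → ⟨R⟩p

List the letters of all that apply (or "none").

A, B, C, D, E

A reflexive euclidean relation is also symmetric (from wRw and wRv the euclidean condition gives vRw) and hence transitive; it is an equivalence relation.
(A) [R]p → ⟨R⟩p is axiom D, which corresponds to seriality. Every such R is serial — valid.
(B) ⟨R⟩[R]p → p (the dual of axiom B) characterises the symmetric frames. Every such R is symmetric — valid.
(C) ⟨R⟩[R]p → [R]p (the dual of axiom 5) characterises the euclidean frames. Every such R is euclidean — valid.
(D) ⟨R⟩⟨R⟩p → ⟨R⟩p is the dual of axiom 4; it is valid on a frame exactly when R is transitive. Every such R is transitive, so valid.
(E) p → ⟨R⟩p (the dual of axiom T) characterises the reflexive frames. Every such R is reflexive — valid.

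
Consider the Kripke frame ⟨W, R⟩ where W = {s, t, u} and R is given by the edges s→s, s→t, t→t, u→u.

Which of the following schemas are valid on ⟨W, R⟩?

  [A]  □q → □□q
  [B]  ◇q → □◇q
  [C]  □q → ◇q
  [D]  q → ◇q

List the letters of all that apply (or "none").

A, C, D

R is reflexive: each world relates to itself.
R is transitive: R is closed under composition.
R is not euclidean: s R t and s R s but not t R s.
R is serial: every world has an R-successor.
(A) □q → □□q is axiom 4; it is valid on a frame exactly when R is transitive. R is transitive, so valid.
(B) ◇q → □◇q is axiom 5, which corresponds to the euclidean property. R is not euclidean — not valid.
(C) axiom D: valid iff R is serial. R is serial — valid.
(D) q → ◇q is the dual of axiom T, which corresponds to reflexivity. R is reflexive — valid.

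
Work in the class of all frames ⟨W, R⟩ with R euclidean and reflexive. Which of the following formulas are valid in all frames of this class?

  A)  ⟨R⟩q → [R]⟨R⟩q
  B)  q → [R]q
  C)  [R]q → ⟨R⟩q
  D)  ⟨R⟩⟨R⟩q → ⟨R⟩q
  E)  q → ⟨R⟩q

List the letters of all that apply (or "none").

A, C, D, E

A reflexive euclidean relation is also symmetric (from wRw and wRv the euclidean condition gives vRw) and hence transitive; it is an equivalence relation.
(A) ⟨R⟩q → [R]⟨R⟩q (axiom 5) characterises the euclidean frames. Every such R is euclidean — valid.
(B) q → [R]q is equivalent to ◇p→p; it holds exactly when R ⊆ identity. Such an R need not be a subset of the identity — not valid.
(C) [R]q → ⟨R⟩q is axiom D; it is valid on a frame exactly when R is serial. Every such R is serial, so valid.
(D) ⟨R⟩⟨R⟩q → ⟨R⟩q is the dual of axiom 4, which corresponds to transitivity. Every such R is transitive — valid.
(E) the dual of axiom T: valid iff R is reflexive. Every such R is reflexive — valid.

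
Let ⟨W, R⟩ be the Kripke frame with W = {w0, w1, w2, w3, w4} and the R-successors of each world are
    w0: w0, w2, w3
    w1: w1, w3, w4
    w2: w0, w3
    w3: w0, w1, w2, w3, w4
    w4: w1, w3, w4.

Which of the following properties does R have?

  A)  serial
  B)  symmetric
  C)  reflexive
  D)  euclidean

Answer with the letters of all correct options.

A, B

(A) serial: every world has an R-successor.
(B) symmetric: every R-edge is matched by its reverse.
(C) not reflexive: not w2 R w2.
(D) not euclidean: w3 R w0 and w3 R w1 but not w0 R w1.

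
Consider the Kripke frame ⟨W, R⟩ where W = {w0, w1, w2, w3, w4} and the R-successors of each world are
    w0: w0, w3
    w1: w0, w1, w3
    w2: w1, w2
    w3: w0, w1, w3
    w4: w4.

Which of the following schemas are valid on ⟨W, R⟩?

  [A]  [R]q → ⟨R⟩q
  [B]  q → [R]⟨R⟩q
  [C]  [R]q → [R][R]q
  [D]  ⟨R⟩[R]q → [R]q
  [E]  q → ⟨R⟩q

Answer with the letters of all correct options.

R is reflexive: each world relates to itself.
R is not symmetric: w1 R w0 but not w0 R w1.
R is not transitive: w0 R w3 and w3 R w1 but not w0 R w1.
R is not euclidean: w1 R w0 and w1 R w1 but not w0 R w1.
R is serial: every world has an R-successor.
(A) [R]q → ⟨R⟩q is axiom D, which corresponds to seriality. R is serial — valid.
(B) axiom B: valid iff R is symmetric. R is not symmetric — not valid.
(C) [R]q → [R][R]q is axiom 4; it is valid on a frame exactly when R is transitive. R is not transitive, so not valid.
(D) the dual of axiom 5: valid iff R is euclidean. R is not euclidean — not valid.
(E) q → ⟨R⟩q is the dual of axiom T, which corresponds to reflexivity. R is reflexive — valid.

A, E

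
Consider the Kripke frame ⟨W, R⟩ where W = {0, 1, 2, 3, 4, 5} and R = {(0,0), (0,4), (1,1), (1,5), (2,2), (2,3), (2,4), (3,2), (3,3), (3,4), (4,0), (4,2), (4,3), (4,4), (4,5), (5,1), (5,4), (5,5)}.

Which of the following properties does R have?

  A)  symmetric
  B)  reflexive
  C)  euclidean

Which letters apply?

A, B

(A) symmetric: every R-edge is matched by its reverse.
(B) reflexive: each world relates to itself.
(C) not euclidean: 4 R 0 and 4 R 2 but not 0 R 2.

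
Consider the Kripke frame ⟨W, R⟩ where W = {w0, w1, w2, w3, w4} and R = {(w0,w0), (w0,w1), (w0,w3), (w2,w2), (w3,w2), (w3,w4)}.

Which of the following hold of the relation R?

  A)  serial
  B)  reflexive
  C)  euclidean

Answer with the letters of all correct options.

none

(A) not serial: w1 has no R-successor.
(B) not reflexive: not w1 R w1.
(C) not euclidean: w0 R w1 and w0 R w0 but not w1 R w0.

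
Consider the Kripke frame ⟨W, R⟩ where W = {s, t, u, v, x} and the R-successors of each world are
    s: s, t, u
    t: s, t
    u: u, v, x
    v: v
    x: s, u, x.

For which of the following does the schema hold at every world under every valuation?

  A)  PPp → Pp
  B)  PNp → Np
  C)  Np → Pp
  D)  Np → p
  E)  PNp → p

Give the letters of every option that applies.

R is reflexive: each world relates to itself.
R is not symmetric: s R u but not u R s.
R is not transitive: s R u and u R v but not s R v.
R is not euclidean: s R t and s R u but not t R u.
R is serial: every world has an R-successor.
(A) PPp → Pp (the dual of axiom 4) characterises the transitive frames. R is not transitive — not valid.
(B) PNp → Np (the dual of axiom 5) characterises the euclidean frames. R is not euclidean — not valid.
(C) Np → Pp (axiom D) characterises the serial frames. R is serial — valid.
(D) axiom T: valid iff R is reflexive. R is reflexive — valid.
(E) the dual of axiom B: valid iff R is symmetric. R is not symmetric — not valid.

C, D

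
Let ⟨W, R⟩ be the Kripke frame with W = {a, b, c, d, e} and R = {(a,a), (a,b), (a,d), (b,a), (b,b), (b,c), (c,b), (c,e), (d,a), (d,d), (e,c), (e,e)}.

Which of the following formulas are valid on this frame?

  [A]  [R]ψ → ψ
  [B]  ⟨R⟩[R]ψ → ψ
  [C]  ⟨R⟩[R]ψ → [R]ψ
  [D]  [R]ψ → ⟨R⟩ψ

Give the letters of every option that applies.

B, D

R is not reflexive: not c R c.
R is symmetric: every R-edge is matched by its reverse.
R is not euclidean: a R b and a R d but not b R d.
R is serial: every world has an R-successor.
(A) [R]ψ → ψ is axiom T; it is valid on a frame exactly when R is reflexive. R is not reflexive, so not valid.
(B) ⟨R⟩[R]ψ → ψ is the dual of axiom B, which corresponds to symmetry. R is symmetric — valid.
(C) ⟨R⟩[R]ψ → [R]ψ is the dual of axiom 5; it is valid on a frame exactly when R is euclidean. R is not euclidean, so not valid.
(D) [R]ψ → ⟨R⟩ψ (axiom D) characterises the serial frames. R is serial — valid.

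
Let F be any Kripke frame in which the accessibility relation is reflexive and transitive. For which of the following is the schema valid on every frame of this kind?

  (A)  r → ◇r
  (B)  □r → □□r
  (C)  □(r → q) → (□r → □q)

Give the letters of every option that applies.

A, B, C

Reflexive relations are serial.
(A) r → ◇r is the dual of axiom T; it is valid on a frame exactly when R is reflexive. Every such R is reflexive, so valid.
(B) □r → □□r is axiom 4, which corresponds to transitivity. Every such R is transitive — valid.
(C) □(r → q) → (□r → □q) is the K axiom; it holds on all frames — valid.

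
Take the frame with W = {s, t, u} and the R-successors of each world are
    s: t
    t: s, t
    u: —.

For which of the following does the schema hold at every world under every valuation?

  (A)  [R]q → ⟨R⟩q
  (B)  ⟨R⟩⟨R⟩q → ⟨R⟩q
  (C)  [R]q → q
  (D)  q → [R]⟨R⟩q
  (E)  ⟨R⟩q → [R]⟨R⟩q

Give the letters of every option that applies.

D

R is not reflexive: not s R s.
R is symmetric: every R-edge is matched by its reverse.
R is not transitive: s R t and t R s but not s R s.
R is not euclidean: t R s and t R s but not s R s.
R is not serial: u has no R-successor.
(A) [R]q → ⟨R⟩q is axiom D, which corresponds to seriality. R is not serial — not valid.
(B) ⟨R⟩⟨R⟩q → ⟨R⟩q is the dual of axiom 4, which corresponds to transitivity. R is not transitive — not valid.
(C) axiom T: valid iff R is reflexive. R is not reflexive — not valid.
(D) q → [R]⟨R⟩q is axiom B, which corresponds to symmetry. R is symmetric — valid.
(E) ⟨R⟩q → [R]⟨R⟩q is axiom 5, which corresponds to the euclidean property. R is not euclidean — not valid.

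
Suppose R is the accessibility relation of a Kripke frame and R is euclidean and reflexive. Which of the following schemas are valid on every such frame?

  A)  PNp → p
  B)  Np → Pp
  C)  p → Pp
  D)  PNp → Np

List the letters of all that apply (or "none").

A reflexive euclidean relation is also symmetric (from wRw and wRv the euclidean condition gives vRw) and hence transitive; it is an equivalence relation.
(A) PNp → p is the dual of axiom B; it is valid on a frame exactly when R is symmetric. Every such R is symmetric, so valid.
(B) Np → Pp (axiom D) characterises the serial frames. Every such R is serial — valid.
(C) p → Pp is the dual of axiom T; it is valid on a frame exactly when R is reflexive. Every such R is reflexive, so valid.
(D) PNp → Np (the dual of axiom 5) characterises the euclidean frames. Every such R is euclidean — valid.

A, B, C, D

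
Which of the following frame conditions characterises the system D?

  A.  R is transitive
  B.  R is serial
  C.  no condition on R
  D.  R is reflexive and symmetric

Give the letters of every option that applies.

(A) this class determines K4, not D.
(B) D is sound and complete for exactly this class.
(C) this class determines K, not D.
(D) this class determines B (= KTB), not D.

B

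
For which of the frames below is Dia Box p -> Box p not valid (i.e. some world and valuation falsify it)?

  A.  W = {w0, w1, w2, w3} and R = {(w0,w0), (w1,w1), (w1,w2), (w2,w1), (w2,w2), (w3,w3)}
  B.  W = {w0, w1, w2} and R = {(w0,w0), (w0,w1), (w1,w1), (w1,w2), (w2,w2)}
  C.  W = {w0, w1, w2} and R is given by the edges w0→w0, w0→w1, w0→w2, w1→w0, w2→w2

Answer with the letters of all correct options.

B, C

The schema Dia Box p -> Box p is the dual of axiom 5; it is valid on a frame iff R is euclidean.
(A) R is euclidean (any two R-successors of the same world are R-related), so the schema is valid here.
(B) R is not euclidean (w0 R w1 and w0 R w0 but not w1 R w0), so the schema fails here.
(C) R is not euclidean (w0 R w1 and w0 R w2 but not w1 R w2), so the schema fails here.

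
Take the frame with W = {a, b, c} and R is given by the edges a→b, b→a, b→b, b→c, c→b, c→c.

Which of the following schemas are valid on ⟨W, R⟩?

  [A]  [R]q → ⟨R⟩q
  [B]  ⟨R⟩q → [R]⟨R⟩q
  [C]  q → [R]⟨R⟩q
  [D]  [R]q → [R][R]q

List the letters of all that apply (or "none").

R is symmetric: every R-edge is matched by its reverse.
R is not transitive: a R b and b R a but not a R a.
R is not euclidean: b R a and b R c but not a R c.
R is serial: every world has an R-successor.
(A) [R]q → ⟨R⟩q is axiom D, which corresponds to seriality. R is serial — valid.
(B) axiom 5: valid iff R is euclidean. R is not euclidean — not valid.
(C) q → [R]⟨R⟩q (axiom B) characterises the symmetric frames. R is symmetric — valid.
(D) [R]q → [R][R]q (axiom 4) characterises the transitive frames. R is not transitive — not valid.

A, C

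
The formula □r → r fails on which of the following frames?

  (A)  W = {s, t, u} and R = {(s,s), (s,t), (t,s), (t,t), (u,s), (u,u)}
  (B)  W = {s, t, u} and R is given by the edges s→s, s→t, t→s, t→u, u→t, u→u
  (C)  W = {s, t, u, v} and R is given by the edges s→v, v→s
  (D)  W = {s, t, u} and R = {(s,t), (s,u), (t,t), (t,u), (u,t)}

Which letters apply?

The schema □r → r is axiom T; it is valid on a frame iff R is reflexive.
(A) R is reflexive (each world relates to itself), so the schema is valid here.
(B) R is not reflexive (not t R t), so the schema fails here.
(C) R is not reflexive (not s R s), so the schema fails here.
(D) R is not reflexive (not s R s), so the schema fails here.

B, C, D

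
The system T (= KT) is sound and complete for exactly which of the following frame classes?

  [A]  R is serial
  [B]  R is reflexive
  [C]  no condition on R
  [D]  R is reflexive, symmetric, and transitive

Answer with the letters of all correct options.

(A) this class determines D, not T (= KT).
(B) T (= KT) is sound and complete for exactly this class.
(C) this class determines K, not T (= KT).
(D) this class determines S5, not T (= KT).

B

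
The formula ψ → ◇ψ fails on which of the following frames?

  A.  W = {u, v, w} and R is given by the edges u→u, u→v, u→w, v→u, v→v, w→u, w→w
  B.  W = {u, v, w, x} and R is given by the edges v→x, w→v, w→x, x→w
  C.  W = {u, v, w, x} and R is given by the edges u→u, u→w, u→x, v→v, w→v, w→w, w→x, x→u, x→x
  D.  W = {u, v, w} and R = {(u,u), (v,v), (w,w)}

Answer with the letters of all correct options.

The schema ψ → ◇ψ is the dual of axiom T; it is valid on a frame iff R is reflexive.
(A) R is reflexive (each world relates to itself), so the schema is valid here.
(B) R is not reflexive (not u R u), so the schema fails here.
(C) R is reflexive (each world relates to itself), so the schema is valid here.
(D) R is reflexive (each world relates to itself), so the schema is valid here.

B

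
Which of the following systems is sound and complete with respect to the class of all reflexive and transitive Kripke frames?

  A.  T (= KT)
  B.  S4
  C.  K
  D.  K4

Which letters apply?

B

(A) T (= KT) is determined by the class of reflexive frames.
(B) S4 is determined by exactly this class.
(C) K is determined by the class of arbitrary frames.
(D) K4 is determined by the class of transitive frames.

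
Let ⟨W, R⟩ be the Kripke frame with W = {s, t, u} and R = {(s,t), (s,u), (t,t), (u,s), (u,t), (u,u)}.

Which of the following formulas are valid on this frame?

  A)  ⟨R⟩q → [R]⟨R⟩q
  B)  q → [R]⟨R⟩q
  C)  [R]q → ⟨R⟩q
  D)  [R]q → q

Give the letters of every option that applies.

R is not reflexive: not s R s.
R is not symmetric: s R t but not t R s.
R is not euclidean: s R t and s R u but not t R u.
R is serial: every world has an R-successor.
(A) ⟨R⟩q → [R]⟨R⟩q is axiom 5; it is valid on a frame exactly when R is euclidean. R is not euclidean, so not valid.
(B) q → [R]⟨R⟩q is axiom B, which corresponds to symmetry. R is not symmetric — not valid.
(C) [R]q → ⟨R⟩q is axiom D; it is valid on a frame exactly when R is serial. R is serial, so valid.
(D) [R]q → q is axiom T; it is valid on a frame exactly when R is reflexive. R is not reflexive, so not valid.

C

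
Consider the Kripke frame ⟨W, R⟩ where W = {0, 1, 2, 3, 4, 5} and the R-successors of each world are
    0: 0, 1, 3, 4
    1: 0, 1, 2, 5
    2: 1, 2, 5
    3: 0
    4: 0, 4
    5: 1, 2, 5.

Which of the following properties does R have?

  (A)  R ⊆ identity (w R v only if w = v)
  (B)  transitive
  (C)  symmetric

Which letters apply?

(A) not ⊆ identity: 0 R 1 with 0 ≠ 1.
(B) not transitive: 0 R 1 and 1 R 2 but not 0 R 2.
(C) symmetric: every R-edge is matched by its reverse.

C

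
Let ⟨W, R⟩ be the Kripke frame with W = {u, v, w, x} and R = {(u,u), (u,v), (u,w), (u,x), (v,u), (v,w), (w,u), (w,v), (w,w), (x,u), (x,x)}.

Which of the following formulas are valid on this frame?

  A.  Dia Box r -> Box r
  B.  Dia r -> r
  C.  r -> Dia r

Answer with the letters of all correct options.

R is not reflexive: not v R v.
R is not euclidean: u R v and u R x but not v R x.
R is not a subset of the identity: u R v with u ≠ v.
(A) Dia Box r -> Box r is the dual of axiom 5; it is valid on a frame exactly when R is euclidean. R is not euclidean, so not valid.
(B) Dia r -> r is the converse of T; it holds exactly when R ⊆ identity. Here R ⊄ identity — not valid.
(C) r -> Dia r is the dual of axiom T; it is valid on a frame exactly when R is reflexive. R is not reflexive, so not valid.

none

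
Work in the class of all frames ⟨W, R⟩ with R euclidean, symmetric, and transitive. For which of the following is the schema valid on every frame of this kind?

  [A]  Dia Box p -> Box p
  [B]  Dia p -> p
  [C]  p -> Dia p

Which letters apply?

(A) Dia Box p -> Box p is the dual of axiom 5; it is valid on a frame exactly when R is euclidean. Every such R is euclidean, so valid.
(B) Dia p -> p (the converse of T) corresponds to R being a subset of the identity. Such an R need not be a subset of the identity, so not valid.
(C) p -> Dia p is the dual of axiom T; it is valid on a frame exactly when R is reflexive. Such an R need not be reflexive, so not valid.

A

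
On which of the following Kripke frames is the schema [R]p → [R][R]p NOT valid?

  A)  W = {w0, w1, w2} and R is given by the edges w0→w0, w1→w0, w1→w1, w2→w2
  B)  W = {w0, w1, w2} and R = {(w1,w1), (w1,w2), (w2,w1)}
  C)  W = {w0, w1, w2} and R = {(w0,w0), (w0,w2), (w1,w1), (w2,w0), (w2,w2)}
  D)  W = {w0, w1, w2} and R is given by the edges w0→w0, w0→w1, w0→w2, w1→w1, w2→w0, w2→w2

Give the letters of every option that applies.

The schema [R]p → [R][R]p is axiom 4; it is valid on a frame iff R is transitive.
(A) R is transitive (R is closed under composition), so the schema is valid here.
(B) R is not transitive (w2 R w1 and w1 R w2 but not w2 R w2), so the schema fails here.
(C) R is transitive (R is closed under composition), so the schema is valid here.
(D) R is not transitive (w2 R w0 and w0 R w1 but not w2 R w1), so the schema fails here.

B, D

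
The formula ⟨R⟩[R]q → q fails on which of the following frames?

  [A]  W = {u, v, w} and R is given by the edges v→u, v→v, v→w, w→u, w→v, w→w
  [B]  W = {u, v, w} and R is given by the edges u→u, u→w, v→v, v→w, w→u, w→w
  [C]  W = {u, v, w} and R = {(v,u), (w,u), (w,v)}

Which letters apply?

The schema ⟨R⟩[R]q → q is the dual of axiom B; it is valid on a frame iff R is symmetric.
(A) R is not symmetric (v R u but not u R v), so the schema fails here.
(B) R is not symmetric (v R w but not w R v), so the schema fails here.
(C) R is not symmetric (v R u but not u R v), so the schema fails here.

A, B, C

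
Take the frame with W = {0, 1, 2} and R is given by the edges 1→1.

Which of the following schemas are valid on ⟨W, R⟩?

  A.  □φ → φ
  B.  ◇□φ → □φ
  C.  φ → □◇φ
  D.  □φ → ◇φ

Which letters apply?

R is not reflexive: not 0 R 0.
R is symmetric: every R-edge is matched by its reverse.
R is euclidean: any two R-successors of the same world are R-related.
R is not serial: 0 has no R-successor.
(A) □φ → φ (axiom T) characterises the reflexive frames. R is not reflexive — not valid.
(B) ◇□φ → □φ is the dual of axiom 5, which corresponds to the euclidean property. R is euclidean — valid.
(C) φ → □◇φ is axiom B, which corresponds to symmetry. R is symmetric — valid.
(D) □φ → ◇φ is axiom D; it is valid on a frame exactly when R is serial. R is not serial, so not valid.

B, C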